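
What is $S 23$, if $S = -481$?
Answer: $-11063$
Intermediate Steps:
$S 23 = \left(-481\right) 23 = -11063$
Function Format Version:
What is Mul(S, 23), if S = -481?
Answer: -11063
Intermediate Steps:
Mul(S, 23) = Mul(-481, 23) = -11063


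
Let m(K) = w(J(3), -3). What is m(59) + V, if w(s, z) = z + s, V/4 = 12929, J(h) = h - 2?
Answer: 51714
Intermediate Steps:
J(h) = -2 + h
V = 51716 (V = 4*12929 = 51716)
w(s, z) = s + z
m(K) = -2 (m(K) = (-2 + 3) - 3 = 1 - 3 = -2)
m(59) + V = -2 + 51716 = 51714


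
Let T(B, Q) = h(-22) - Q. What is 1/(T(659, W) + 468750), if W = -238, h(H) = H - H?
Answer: 1/468988 ≈ 2.1323e-6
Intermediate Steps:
h(H) = 0
T(B, Q) = -Q (T(B, Q) = 0 - Q = -Q)
1/(T(659, W) + 468750) = 1/(-1*(-238) + 468750) = 1/(238 + 468750) = 1/468988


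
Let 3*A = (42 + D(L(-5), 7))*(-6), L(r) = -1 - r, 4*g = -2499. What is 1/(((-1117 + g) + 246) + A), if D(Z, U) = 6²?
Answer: -4/6607 ≈ -0.00060542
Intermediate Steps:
g = -2499/4 (g = (¼)*(-2499) = -2499/4 ≈ -624.75)
D(Z, U) = 36
A = -156 (A = ((42 + 36)*(-6))/3 = (78*(-6))/3 = (⅓)*(-468) = -156)
1/(((-1117 + g) + 246) + A) = 1/(((-1117 - 2499/4) + 246) - 156) = 1/((-6967/4 + 246) - 156) = 1/(-5983/4 - 156) = 1/(-6607/4) = -4/6607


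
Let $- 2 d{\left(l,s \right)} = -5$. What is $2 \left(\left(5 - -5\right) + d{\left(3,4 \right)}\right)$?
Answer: $25$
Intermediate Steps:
$d{\left(l,s \right)} = \frac{5}{2}$ ($d{\left(l,s \right)} = \left(- \frac{1}{2}\right) \left(-5\right) = \frac{5}{2}$)
$2 \left(\left(5 - -5\right) + d{\left(3,4 \right)}\right) = 2 \left(\left(5 - -5\right) + \frac{5}{2}\right) = 2 \left(\left(5 + 5\right) + \frac{5}{2}\right) = 2 \left(10 + \frac{5}{2}\right) = 2 \cdot \frac{25}{2} = 25$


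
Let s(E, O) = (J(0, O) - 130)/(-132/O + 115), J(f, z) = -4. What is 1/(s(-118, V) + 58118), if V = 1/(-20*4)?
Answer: 10675/620409516 ≈ 1.7206e-5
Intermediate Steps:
V = -1/80 (V = 1/(-80) = -1/80 ≈ -0.012500)
s(E, O) = -134/(115 - 132/O) (s(E, O) = (-4 - 130)/(-132/O + 115) = -134/(115 - 132/O))
1/(s(-118, V) + 58118) = 1/(-134*(-1/80)/(-132 + 115*(-1/80)) + 58118) = 1/(-134*(-1/80)/(-132 - 23/16) + 58118) = 1/(-134*(-1/80)/(-2135/16) + 58118) = 1/(-134*(-1/80)*(-16/2135) + 58118) = 1/(-134/10675 + 58118) = 1/(620409516/10675) = 10675/620409516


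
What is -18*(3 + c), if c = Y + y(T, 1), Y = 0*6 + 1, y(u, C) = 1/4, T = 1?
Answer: -153/2 ≈ -76.500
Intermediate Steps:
y(u, C) = ¼
Y = 1 (Y = 0 + 1 = 1)
c = 5/4 (c = 1 + ¼ = 5/4 ≈ 1.2500)
-18*(3 + c) = -18*(3 + 5/4) = -18*17/4 = -1*153/2 = -153/2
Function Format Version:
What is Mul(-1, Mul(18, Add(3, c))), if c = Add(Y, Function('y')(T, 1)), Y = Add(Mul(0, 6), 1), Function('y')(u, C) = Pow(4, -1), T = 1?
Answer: Rational(-153, 2) ≈ -76.500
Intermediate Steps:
Function('y')(u, C) = Rational(1, 4)
Y = 1 (Y = Add(0, 1) = 1)
c = Rational(5, 4) (c = Add(1, Rational(1, 4)) = Rational(5, 4) ≈ 1.2500)
Mul(-1, Mul(18, Add(3, c))) = Mul(-1, Mul(18, Add(3, Rational(5, 4)))) = Mul(-1, Mul(18, Rational(17, 4))) = Mul(-1, Rational(153, 2)) = Rational(-153, 2)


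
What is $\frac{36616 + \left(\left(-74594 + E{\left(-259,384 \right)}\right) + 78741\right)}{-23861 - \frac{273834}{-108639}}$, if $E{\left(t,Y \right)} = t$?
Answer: $- \frac{488923784}{287995705} \approx -1.6977$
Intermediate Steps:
$\frac{36616 + \left(\left(-74594 + E{\left(-259,384 \right)}\right) + 78741\right)}{-23861 - \frac{273834}{-108639}} = \frac{36616 + \left(\left(-74594 - 259\right) + 78741\right)}{-23861 - \frac{273834}{-108639}} = \frac{36616 + \left(-74853 + 78741\right)}{-23861 - - \frac{30426}{12071}} = \frac{36616 + 3888}{-23861 + \frac{30426}{12071}} = \frac{40504}{- \frac{287995705}{12071}} = 40504 \left(- \frac{12071}{287995705}\right) = - \frac{488923784}{287995705}$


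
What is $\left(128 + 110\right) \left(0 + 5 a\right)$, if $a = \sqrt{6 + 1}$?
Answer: $1190 \sqrt{7} \approx 3148.4$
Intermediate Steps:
$a = \sqrt{7} \approx 2.6458$
$\left(128 + 110\right) \left(0 + 5 a\right) = \left(128 + 110\right) \left(0 + 5 \sqrt{7}\right) = 238 \cdot 5 \sqrt{7} = 1190 \sqrt{7}$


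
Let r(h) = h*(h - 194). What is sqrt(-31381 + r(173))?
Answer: I*sqrt(35014) ≈ 187.12*I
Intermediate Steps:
r(h) = h*(-194 + h)
sqrt(-31381 + r(173)) = sqrt(-31381 + 173*(-194 + 173)) = sqrt(-31381 + 173*(-21)) = sqrt(-31381 - 3633) = sqrt(-35014) = I*sqrt(35014)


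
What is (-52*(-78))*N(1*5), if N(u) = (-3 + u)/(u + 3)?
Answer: 1014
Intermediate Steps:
N(u) = (-3 + u)/(3 + u)
(-52*(-78))*N(1*5) = (-52*(-78))*((-3 + 1*5)/(3 + 1*5)) = 4056*((-3 + 5)/(3 + 5)) = 4056*(2/8) = 4056*((1/8)*2) = 4056*(1/4) = 1014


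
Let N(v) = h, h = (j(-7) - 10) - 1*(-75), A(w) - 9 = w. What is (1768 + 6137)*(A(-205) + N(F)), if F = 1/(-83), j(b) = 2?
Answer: -1019745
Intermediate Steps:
A(w) = 9 + w
F = -1/83 ≈ -0.012048
h = 67 (h = (2 - 10) - 1*(-75) = -8 + 75 = 67)
N(v) = 67
(1768 + 6137)*(A(-205) + N(F)) = (1768 + 6137)*((9 - 205) + 67) = 7905*(-196 + 67) = 7905*(-129) = -1019745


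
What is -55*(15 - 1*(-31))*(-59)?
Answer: 149270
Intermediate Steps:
-55*(15 - 1*(-31))*(-59) = -55*(15 + 31)*(-59) = -55*46*(-59) = -2530*(-59) = 149270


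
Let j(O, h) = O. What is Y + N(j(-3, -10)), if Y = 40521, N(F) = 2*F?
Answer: 40515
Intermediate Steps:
Y + N(j(-3, -10)) = 40521 + 2*(-3) = 40521 - 6 = 40515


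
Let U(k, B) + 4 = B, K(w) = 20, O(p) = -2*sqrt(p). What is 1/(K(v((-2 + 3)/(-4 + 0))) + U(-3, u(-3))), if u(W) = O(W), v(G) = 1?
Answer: 4/67 + I*sqrt(3)/134 ≈ 0.059702 + 0.012926*I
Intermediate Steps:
u(W) = -2*sqrt(W)
U(k, B) = -4 + B
1/(K(v((-2 + 3)/(-4 + 0))) + U(-3, u(-3))) = 1/(20 + (-4 - 2*I*sqrt(3))) = 1/(16 - 2*I*sqrt(3))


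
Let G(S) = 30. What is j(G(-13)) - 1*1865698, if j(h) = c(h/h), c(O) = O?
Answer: -1865697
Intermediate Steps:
j(h) = 1 (j(h) = h/h = 1)
j(G(-13)) - 1*1865698 = 1 - 1*1865698 = 1 - 1865698 = -1865697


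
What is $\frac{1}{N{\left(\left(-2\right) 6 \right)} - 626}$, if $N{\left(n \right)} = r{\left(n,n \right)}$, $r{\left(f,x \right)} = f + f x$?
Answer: $- \frac{1}{494} \approx -0.0020243$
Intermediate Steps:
$N{\left(n \right)} = n \left(1 + n\right)$
$\frac{1}{N{\left(\left(-2\right) 6 \right)} - 626} = \frac{1}{\left(-2\right) 6 \left(1 - 12\right) - 626} = \frac{1}{- 12 \left(1 - 12\right) - 626} = \frac{1}{\left(-12\right) \left(-11\right) - 626} = \frac{1}{132 - 626} = \frac{1}{-494} = - \frac{1}{494}$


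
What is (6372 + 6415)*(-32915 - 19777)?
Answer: -673772604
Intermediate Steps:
(6372 + 6415)*(-32915 - 19777) = 12787*(-52692) = -673772604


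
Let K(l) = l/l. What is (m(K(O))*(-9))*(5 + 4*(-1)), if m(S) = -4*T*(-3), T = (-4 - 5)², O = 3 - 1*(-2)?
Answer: -8748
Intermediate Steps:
O = 5 (O = 3 + 2 = 5)
T = 81 (T = (-9)² = 81)
K(l) = 1
m(S) = 972 (m(S) = -4*81*(-3) = -324*(-3) = 972)
(m(K(O))*(-9))*(5 + 4*(-1)) = (972*(-9))*(5 + 4*(-1)) = -8748*(5 - 4) = -8748*1 = -8748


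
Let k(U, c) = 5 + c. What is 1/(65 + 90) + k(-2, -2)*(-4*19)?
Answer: -35339/155 ≈ -227.99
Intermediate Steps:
1/(65 + 90) + k(-2, -2)*(-4*19) = 1/(65 + 90) + (5 - 2)*(-4*19) = 1/155 + 3*(-76) = 1/155 - 228 = -35339/155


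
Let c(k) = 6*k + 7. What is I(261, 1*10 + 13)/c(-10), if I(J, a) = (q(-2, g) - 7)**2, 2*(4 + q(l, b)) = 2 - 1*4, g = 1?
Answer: -144/53 ≈ -2.7170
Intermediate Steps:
q(l, b) = -5 (q(l, b) = -4 + (2 - 1*4)/2 = -4 + (2 - 4)/2 = -4 + (1/2)*(-2) = -4 - 1 = -5)
c(k) = 7 + 6*k
I(J, a) = 144 (I(J, a) = (-5 - 7)**2 = (-12)**2 = 144)
I(261, 1*10 + 13)/c(-10) = 144/(7 + 6*(-10)) = 144/(7 - 60) = 144/(-53) = 144*(-1/53) = -144/53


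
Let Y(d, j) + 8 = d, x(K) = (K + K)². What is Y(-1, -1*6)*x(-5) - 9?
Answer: -909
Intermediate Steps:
x(K) = 4*K² (x(K) = (2*K)² = 4*K²)
Y(d, j) = -8 + d
Y(-1, -1*6)*x(-5) - 9 = (-8 - 1)*(4*(-5)²) - 9 = -36*25 - 9 = -9*100 - 9 = -900 - 9 = -909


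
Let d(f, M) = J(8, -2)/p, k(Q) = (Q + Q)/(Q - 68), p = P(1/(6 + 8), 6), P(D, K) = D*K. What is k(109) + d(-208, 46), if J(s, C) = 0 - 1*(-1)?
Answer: 941/123 ≈ 7.6504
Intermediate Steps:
p = 3/7 (p = 6/(6 + 8) = 6/14 = (1/14)*6 = 3/7 ≈ 0.42857)
k(Q) = 2*Q/(-68 + Q) (k(Q) = (2*Q)/(-68 + Q) = 2*Q/(-68 + Q))
J(s, C) = 1 (J(s, C) = 0 + 1 = 1)
d(f, M) = 7/3 (d(f, M) = 1/(3/7) = 1*(7/3) = 7/3)
k(109) + d(-208, 46) = 2*109/(-68 + 109) + 7/3 = 2*109/41 + 7/3 = 2*109*(1/41) + 7/3 = 218/41 + 7/3 = 941/123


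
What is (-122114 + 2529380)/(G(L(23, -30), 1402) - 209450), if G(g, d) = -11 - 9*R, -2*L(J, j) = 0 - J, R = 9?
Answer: -1203633/104771 ≈ -11.488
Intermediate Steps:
L(J, j) = J/2 (L(J, j) = -(0 - J)/2 = -(-1)*J/2 = J/2)
G(g, d) = -92 (G(g, d) = -11 - 9*9 = -11 - 81 = -92)
(-122114 + 2529380)/(G(L(23, -30), 1402) - 209450) = (-122114 + 2529380)/(-92 - 209450) = 2407266/(-209542) = 2407266*(-1/209542) = -1203633/104771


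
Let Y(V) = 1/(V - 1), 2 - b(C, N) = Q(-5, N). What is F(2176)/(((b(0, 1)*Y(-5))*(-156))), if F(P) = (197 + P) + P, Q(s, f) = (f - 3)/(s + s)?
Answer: 22745/234 ≈ 97.201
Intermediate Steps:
Q(s, f) = (-3 + f)/(2*s) (Q(s, f) = (-3 + f)/((2*s)) = (-3 + f)*(1/(2*s)) = (-3 + f)/(2*s))
b(C, N) = 17/10 + N/10 (b(C, N) = 2 - (-3 + N)/(2*(-5)) = 2 - (-1)*(-3 + N)/(2*5) = 2 - (3/10 - N/10) = 2 + (-3/10 + N/10) = 17/10 + N/10)
Y(V) = 1/(-1 + V)
F(P) = 197 + 2*P
F(2176)/(((b(0, 1)*Y(-5))*(-156))) = (197 + 2*2176)/((((17/10 + (⅒)*1)/(-1 - 5))*(-156))) = (197 + 4352)/((((17/10 + ⅒)/(-6))*(-156))) = 4549/((((9/5)*(-⅙))*(-156))) = 4549/((-3/10*(-156))) = 4549/(234/5) = 4549*(5/234) = 22745/234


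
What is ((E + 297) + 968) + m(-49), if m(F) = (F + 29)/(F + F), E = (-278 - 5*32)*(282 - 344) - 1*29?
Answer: 1391218/49 ≈ 28392.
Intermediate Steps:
E = 27127 (E = (-278 - 160)*(-62) - 29 = -438*(-62) - 29 = 27156 - 29 = 27127)
m(F) = (29 + F)/(2*F) (m(F) = (29 + F)/((2*F)) = (29 + F)*(1/(2*F)) = (29 + F)/(2*F))
((E + 297) + 968) + m(-49) = ((27127 + 297) + 968) + (½)*(29 - 49)/(-49) = (27424 + 968) + (½)*(-1/49)*(-20) = 28392 + 10/49 = 1391218/49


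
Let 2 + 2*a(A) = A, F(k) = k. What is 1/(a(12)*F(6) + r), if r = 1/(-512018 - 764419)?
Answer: 1276437/38293109 ≈ 0.033333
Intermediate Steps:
a(A) = -1 + A/2
r = -1/1276437 (r = 1/(-1276437) = -1/1276437 ≈ -7.8343e-7)
1/(a(12)*F(6) + r) = 1/((-1 + (½)*12)*6 - 1/1276437) = 1/((-1 + 6)*6 - 1/1276437) = 1/(5*6 - 1/1276437) = 1/(30 - 1/1276437) = 1/(38293109/1276437) = 1276437/38293109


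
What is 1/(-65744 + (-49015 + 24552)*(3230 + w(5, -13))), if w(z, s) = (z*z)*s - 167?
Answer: -1/67045438 ≈ -1.4915e-8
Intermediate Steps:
w(z, s) = -167 + s*z² (w(z, s) = z²*s - 167 = s*z² - 167 = -167 + s*z²)
1/(-65744 + (-49015 + 24552)*(3230 + w(5, -13))) = 1/(-65744 + (-49015 + 24552)*(3230 + (-167 - 13*5²))) = 1/(-65744 - 24463*(3230 + (-167 - 13*25))) = 1/(-65744 - 24463*(3230 + (-167 - 325))) = 1/(-65744 - 24463*(3230 - 492)) = 1/(-65744 - 24463*2738) = 1/(-65744 - 66979694) = 1/(-67045438) = -1/67045438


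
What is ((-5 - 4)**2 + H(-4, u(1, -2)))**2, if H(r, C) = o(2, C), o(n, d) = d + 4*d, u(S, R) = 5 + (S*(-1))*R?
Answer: 13456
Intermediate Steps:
u(S, R) = 5 - R*S (u(S, R) = 5 + (-S)*R = 5 - R*S)
o(n, d) = 5*d
H(r, C) = 5*C
((-5 - 4)**2 + H(-4, u(1, -2)))**2 = ((-5 - 4)**2 + 5*(5 - 1*(-2)*1))**2 = ((-9)**2 + 5*(5 + 2))**2 = (81 + 5*7)**2 = (81 + 35)**2 = 116**2 = 13456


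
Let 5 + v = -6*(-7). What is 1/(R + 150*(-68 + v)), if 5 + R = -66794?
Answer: -1/71449 ≈ -1.3996e-5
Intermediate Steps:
v = 37 (v = -5 - 6*(-7) = -5 + 42 = 37)
R = -66799 (R = -5 - 66794 = -66799)
1/(R + 150*(-68 + v)) = 1/(-66799 + 150*(-68 + 37)) = 1/(-66799 + 150*(-31)) = 1/(-66799 - 4650) = 1/(-71449) = -1/71449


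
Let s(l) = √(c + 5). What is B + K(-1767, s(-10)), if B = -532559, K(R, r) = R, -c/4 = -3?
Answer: -534326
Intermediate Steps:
c = 12 (c = -4*(-3) = 12)
s(l) = √17 (s(l) = √(12 + 5) = √17)
B + K(-1767, s(-10)) = -532559 - 1767 = -534326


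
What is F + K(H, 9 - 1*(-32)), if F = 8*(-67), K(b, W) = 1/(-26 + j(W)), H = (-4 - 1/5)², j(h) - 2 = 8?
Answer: -8577/16 ≈ -536.06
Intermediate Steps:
j(h) = 10 (j(h) = 2 + 8 = 10)
H = 441/25 (H = (-4 - 1*⅕)² = (-4 - ⅕)² = (-21/5)² = 441/25 ≈ 17.640)
K(b, W) = -1/16 (K(b, W) = 1/(-26 + 10) = 1/(-16) = -1/16)
F = -536
F + K(H, 9 - 1*(-32)) = -536 - 1/16 = -8577/16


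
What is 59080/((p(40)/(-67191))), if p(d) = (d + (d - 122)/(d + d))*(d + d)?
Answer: -1984822140/1559 ≈ -1.2731e+6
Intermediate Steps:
p(d) = 2*d*(d + (-122 + d)/(2*d)) (p(d) = (d + (-122 + d)/((2*d)))*(2*d) = (d + (-122 + d)*(1/(2*d)))*(2*d) = (d + (-122 + d)/(2*d))*(2*d) = 2*d*(d + (-122 + d)/(2*d)))
59080/((p(40)/(-67191))) = 59080/(((-122 + 40 + 2*40**2)/(-67191))) = 59080/(((-122 + 40 + 2*1600)*(-1/67191))) = 59080/(((-122 + 40 + 3200)*(-1/67191))) = 59080/((3118*(-1/67191))) = 59080/(-3118/67191) = 59080*(-67191/3118) = -1984822140/1559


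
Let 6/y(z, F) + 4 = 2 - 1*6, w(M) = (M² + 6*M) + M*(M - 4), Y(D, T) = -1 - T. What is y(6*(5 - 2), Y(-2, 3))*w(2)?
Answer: -9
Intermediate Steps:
w(M) = M² + 6*M + M*(-4 + M) (w(M) = (M² + 6*M) + M*(-4 + M) = M² + 6*M + M*(-4 + M))
y(z, F) = -¾ (y(z, F) = 6/(-4 + (2 - 1*6)) = 6/(-4 + (2 - 6)) = 6/(-4 - 4) = 6/(-8) = 6*(-⅛) = -¾)
y(6*(5 - 2), Y(-2, 3))*w(2) = -3*2*(1 + 2)/2 = -3*2*3/2 = -¾*12 = -9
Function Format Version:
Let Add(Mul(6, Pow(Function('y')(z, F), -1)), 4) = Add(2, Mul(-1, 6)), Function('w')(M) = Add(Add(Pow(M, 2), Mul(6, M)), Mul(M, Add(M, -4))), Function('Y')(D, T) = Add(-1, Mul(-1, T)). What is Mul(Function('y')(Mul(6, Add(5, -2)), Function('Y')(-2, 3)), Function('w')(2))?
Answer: -9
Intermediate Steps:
Function('w')(M) = Add(Pow(M, 2), Mul(6, M), Mul(M, Add(-4, M))) (Function('w')(M) = Add(Add(Pow(M, 2), Mul(6, M)), Mul(M, Add(-4, M))) = Add(Pow(M, 2), Mul(6, M), Mul(M, Add(-4, M))))
Function('y')(z, F) = Rational(-3, 4) (Function('y')(z, F) = Mul(6, Pow(Add(-4, Add(2, Mul(-1, 6))), -1)) = Mul(6, Pow(Add(-4, Add(2, -6)), -1)) = Mul(6, Pow(Add(-4, -4), -1)) = Mul(6, Pow(-8, -1)) = Mul(6, Rational(-1, 8)) = Rational(-3, 4))
Mul(Function('y')(Mul(6, Add(5, -2)), Function('Y')(-2, 3)), Function('w')(2)) = Mul(Rational(-3, 4), Mul(2, 2, Add(1, 2))) = Mul(Rational(-3, 4), Mul(2, 2, 3)) = Mul(Rational(-3, 4), 12) = -9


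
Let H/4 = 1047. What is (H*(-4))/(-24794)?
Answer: 8376/12397 ≈ 0.67565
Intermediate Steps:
H = 4188 (H = 4*1047 = 4188)
(H*(-4))/(-24794) = (4188*(-4))/(-24794) = -16752*(-1/24794) = 8376/12397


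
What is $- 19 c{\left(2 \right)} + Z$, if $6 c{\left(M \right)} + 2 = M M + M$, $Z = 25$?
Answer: $\frac{37}{3} \approx 12.333$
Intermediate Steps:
$c{\left(M \right)} = - \frac{1}{3} + \frac{M}{6} + \frac{M^{2}}{6}$ ($c{\left(M \right)} = - \frac{1}{3} + \frac{M M + M}{6} = - \frac{1}{3} + \frac{M^{2} + M}{6} = - \frac{1}{3} + \frac{M + M^{2}}{6} = - \frac{1}{3} + \left(\frac{M}{6} + \frac{M^{2}}{6}\right) = - \frac{1}{3} + \frac{M}{6} + \frac{M^{2}}{6}$)
$- 19 c{\left(2 \right)} + Z = - 19 \left(- \frac{1}{3} + \frac{1}{6} \cdot 2 + \frac{2^{2}}{6}\right) + 25 = - 19 \left(- \frac{1}{3} + \frac{1}{3} + \frac{1}{6} \cdot 4\right) + 25 = - 19 \left(- \frac{1}{3} + \frac{1}{3} + \frac{2}{3}\right) + 25 = \left(-19\right) \frac{2}{3} + 25 = - \frac{38}{3} + 25 = \frac{37}{3}$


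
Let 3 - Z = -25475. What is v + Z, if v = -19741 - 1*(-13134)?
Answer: 18871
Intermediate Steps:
Z = 25478 (Z = 3 - 1*(-25475) = 3 + 25475 = 25478)
v = -6607 (v = -19741 + 13134 = -6607)
v + Z = -6607 + 25478 = 18871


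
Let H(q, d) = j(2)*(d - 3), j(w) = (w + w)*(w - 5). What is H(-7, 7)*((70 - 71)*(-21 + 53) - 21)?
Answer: 2544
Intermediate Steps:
j(w) = 2*w*(-5 + w) (j(w) = (2*w)*(-5 + w) = 2*w*(-5 + w))
H(q, d) = 36 - 12*d (H(q, d) = (2*2*(-5 + 2))*(d - 3) = (2*2*(-3))*(-3 + d) = -12*(-3 + d) = 36 - 12*d)
H(-7, 7)*((70 - 71)*(-21 + 53) - 21) = (36 - 12*7)*((70 - 71)*(-21 + 53) - 21) = (36 - 84)*(-1*32 - 21) = -48*(-32 - 21) = -48*(-53) = 2544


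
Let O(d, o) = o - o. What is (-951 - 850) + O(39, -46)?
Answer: -1801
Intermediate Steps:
O(d, o) = 0
(-951 - 850) + O(39, -46) = (-951 - 850) + 0 = -1801 + 0 = -1801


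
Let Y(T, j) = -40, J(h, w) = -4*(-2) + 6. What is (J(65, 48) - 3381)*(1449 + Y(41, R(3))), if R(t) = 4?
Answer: -4744103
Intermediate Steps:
J(h, w) = 14 (J(h, w) = 8 + 6 = 14)
(J(65, 48) - 3381)*(1449 + Y(41, R(3))) = (14 - 3381)*(1449 - 40) = -3367*1409 = -4744103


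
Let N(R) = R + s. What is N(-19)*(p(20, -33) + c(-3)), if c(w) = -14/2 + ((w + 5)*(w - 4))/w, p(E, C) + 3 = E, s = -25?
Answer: -1936/3 ≈ -645.33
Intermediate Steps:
N(R) = -25 + R (N(R) = R - 25 = -25 + R)
p(E, C) = -3 + E
c(w) = -7 + (-4 + w)*(5 + w)/w (c(w) = -14*½ + ((5 + w)*(-4 + w))/w = -7 + ((-4 + w)*(5 + w))/w = -7 + (-4 + w)*(5 + w)/w)
N(-19)*(p(20, -33) + c(-3)) = (-25 - 19)*((-3 + 20) + (-6 - 3 - 20/(-3))) = -44*(17 + (-6 - 3 - 20*(-⅓))) = -44*(17 + (-6 - 3 + 20/3)) = -44*(17 - 7/3) = -44*44/3 = -1936/3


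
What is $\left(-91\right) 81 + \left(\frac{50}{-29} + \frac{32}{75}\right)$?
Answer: $- \frac{16034747}{2175} \approx -7372.3$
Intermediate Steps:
$\left(-91\right) 81 + \left(\frac{50}{-29} + \frac{32}{75}\right) = -7371 + \left(50 \left(- \frac{1}{29}\right) + 32 \cdot \frac{1}{75}\right) = -7371 + \left(- \frac{50}{29} + \frac{32}{75}\right) = -7371 - \frac{2822}{2175} = - \frac{16034747}{2175}$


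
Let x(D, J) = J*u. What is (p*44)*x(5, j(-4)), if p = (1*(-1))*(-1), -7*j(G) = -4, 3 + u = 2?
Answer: -176/7 ≈ -25.143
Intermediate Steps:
u = -1 (u = -3 + 2 = -1)
j(G) = 4/7 (j(G) = -⅐*(-4) = 4/7)
x(D, J) = -J (x(D, J) = J*(-1) = -J)
p = 1 (p = -1*(-1) = 1)
(p*44)*x(5, j(-4)) = (1*44)*(-1*4/7) = 44*(-4/7) = -176/7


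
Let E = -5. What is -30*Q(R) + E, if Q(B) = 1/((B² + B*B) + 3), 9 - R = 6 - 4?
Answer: -535/101 ≈ -5.2970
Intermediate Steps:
R = 7 (R = 9 - (6 - 4) = 9 - 1*2 = 9 - 2 = 7)
Q(B) = 1/(3 + 2*B²) (Q(B) = 1/((B² + B²) + 3) = 1/(2*B² + 3) = 1/(3 + 2*B²))
-30*Q(R) + E = -30/(3 + 2*7²) - 5 = -30/(3 + 2*49) - 5 = -30/(3 + 98) - 5 = -30/101 - 5 = -535/101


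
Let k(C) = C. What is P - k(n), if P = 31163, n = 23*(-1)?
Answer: 31186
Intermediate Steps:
n = -23
P - k(n) = 31163 - 1*(-23) = 31163 + 23 = 31186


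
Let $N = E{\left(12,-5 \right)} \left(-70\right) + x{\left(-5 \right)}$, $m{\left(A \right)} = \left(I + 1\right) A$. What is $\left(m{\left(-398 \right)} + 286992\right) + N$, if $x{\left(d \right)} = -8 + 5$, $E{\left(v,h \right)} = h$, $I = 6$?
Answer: $284553$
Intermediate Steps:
$x{\left(d \right)} = -3$
$m{\left(A \right)} = 7 A$ ($m{\left(A \right)} = \left(6 + 1\right) A = 7 A$)
$N = 347$ ($N = \left(-5\right) \left(-70\right) - 3 = 350 - 3 = 347$)
$\left(m{\left(-398 \right)} + 286992\right) + N = \left(7 \left(-398\right) + 286992\right) + 347 = \left(-2786 + 286992\right) + 347 = 284206 + 347 = 284553$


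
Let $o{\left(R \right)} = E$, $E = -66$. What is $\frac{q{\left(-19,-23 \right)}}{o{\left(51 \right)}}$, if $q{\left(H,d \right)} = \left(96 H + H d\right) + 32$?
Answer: $\frac{1355}{66} \approx 20.53$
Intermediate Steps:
$o{\left(R \right)} = -66$
$q{\left(H,d \right)} = 32 + 96 H + H d$
$\frac{q{\left(-19,-23 \right)}}{o{\left(51 \right)}} = \frac{32 + 96 \left(-19\right) - -437}{-66} = \left(32 - 1824 + 437\right) \left(- \frac{1}{66}\right) = \left(-1355\right) \left(- \frac{1}{66}\right) = \frac{1355}{66}$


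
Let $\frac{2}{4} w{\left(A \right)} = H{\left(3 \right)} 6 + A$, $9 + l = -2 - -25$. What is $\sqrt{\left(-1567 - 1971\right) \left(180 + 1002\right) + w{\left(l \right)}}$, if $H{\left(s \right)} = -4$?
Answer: $4 i \sqrt{261371} \approx 2045.0 i$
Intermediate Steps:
$l = 14$ ($l = -9 - -23 = -9 + \left(-2 + 25\right) = -9 + 23 = 14$)
$w{\left(A \right)} = -48 + 2 A$ ($w{\left(A \right)} = 2 \left(\left(-4\right) 6 + A\right) = 2 \left(-24 + A\right) = -48 + 2 A$)
$\sqrt{\left(-1567 - 1971\right) \left(180 + 1002\right) + w{\left(l \right)}} = \sqrt{\left(-1567 - 1971\right) \left(180 + 1002\right) + \left(-48 + 2 \cdot 14\right)} = \sqrt{\left(-3538\right) 1182 + \left(-48 + 28\right)} = \sqrt{-4181916 - 20} = \sqrt{-4181936} = 4 i \sqrt{261371}$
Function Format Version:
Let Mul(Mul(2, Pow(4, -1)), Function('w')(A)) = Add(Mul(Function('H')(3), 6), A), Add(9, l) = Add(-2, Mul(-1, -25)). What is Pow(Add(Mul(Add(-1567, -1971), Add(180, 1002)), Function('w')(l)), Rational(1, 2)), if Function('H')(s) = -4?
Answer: Mul(4, I, Pow(261371, Rational(1, 2))) ≈ Mul(2045.0, I)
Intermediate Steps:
l = 14 (l = Add(-9, Add(-2, Mul(-1, -25))) = Add(-9, Add(-2, 25)) = Add(-9, 23) = 14)
Function('w')(A) = Add(-48, Mul(2, A)) (Function('w')(A) = Mul(2, Add(Mul(-4, 6), A)) = Mul(2, Add(-24, A)) = Add(-48, Mul(2, A)))
Pow(Add(Mul(Add(-1567, -1971), Add(180, 1002)), Function('w')(l)), Rational(1, 2)) = Pow(Add(Mul(Add(-1567, -1971), Add(180, 1002)), Add(-48, Mul(2, 14))), Rational(1, 2)) = Pow(Add(Mul(-3538, 1182), Add(-48, 28)), Rational(1, 2)) = Pow(Add(-4181916, -20), Rational(1, 2)) = Pow(-4181936, Rational(1, 2)) = Mul(4, I, Pow(261371, Rational(1, 2)))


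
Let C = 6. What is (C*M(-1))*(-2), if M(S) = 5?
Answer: -60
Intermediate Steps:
(C*M(-1))*(-2) = (6*5)*(-2) = 30*(-2) = -60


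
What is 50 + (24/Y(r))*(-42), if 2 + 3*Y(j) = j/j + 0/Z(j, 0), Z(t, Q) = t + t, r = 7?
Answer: 3074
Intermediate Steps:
Z(t, Q) = 2*t
Y(j) = -1/3 (Y(j) = -2/3 + (j/j + 0/((2*j)))/3 = -2/3 + (1 + 0*(1/(2*j)))/3 = -2/3 + (1 + 0)/3 = -2/3 + (1/3)*1 = -2/3 + 1/3 = -1/3)
50 + (24/Y(r))*(-42) = 50 + (24/(-1/3))*(-42) = 50 + (24*(-3))*(-42) = 50 - 72*(-42) = 50 + 3024 = 3074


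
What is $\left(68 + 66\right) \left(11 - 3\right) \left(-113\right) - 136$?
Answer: $-121272$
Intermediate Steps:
$\left(68 + 66\right) \left(11 - 3\right) \left(-113\right) - 136 = 134 \cdot 8 \left(-113\right) - 136 = 1072 \left(-113\right) - 136 = -121136 - 136 = -121272$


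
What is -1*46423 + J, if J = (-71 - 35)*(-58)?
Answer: -40275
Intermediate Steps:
J = 6148 (J = -106*(-58) = 6148)
-1*46423 + J = -1*46423 + 6148 = -46423 + 6148 = -40275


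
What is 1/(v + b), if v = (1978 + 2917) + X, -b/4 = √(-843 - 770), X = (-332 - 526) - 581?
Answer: 216/748109 + I*√1613/2992436 ≈ 0.00028873 + 1.3421e-5*I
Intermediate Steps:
X = -1439 (X = -858 - 581 = -1439)
b = -4*I*√1613 (b = -4*√(-843 - 770) = -4*I*√1613 ≈ -160.65*I)
v = 3456 (v = (1978 + 2917) - 1439 = 4895 - 1439 = 3456)
1/(v + b) = 1/(3456 - 4*I*√1613)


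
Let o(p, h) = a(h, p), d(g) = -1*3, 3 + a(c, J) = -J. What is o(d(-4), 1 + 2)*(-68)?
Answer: 0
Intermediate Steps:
a(c, J) = -3 - J
d(g) = -3
o(p, h) = -3 - p
o(d(-4), 1 + 2)*(-68) = (-3 - 1*(-3))*(-68) = (-3 + 3)*(-68) = 0*(-68) = 0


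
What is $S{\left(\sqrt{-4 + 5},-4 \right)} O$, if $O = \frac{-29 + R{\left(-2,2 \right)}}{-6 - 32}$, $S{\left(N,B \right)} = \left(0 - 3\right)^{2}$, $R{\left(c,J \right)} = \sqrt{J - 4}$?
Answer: $\frac{261}{38} - \frac{9 i \sqrt{2}}{38} \approx 6.8684 - 0.33495 i$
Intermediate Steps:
$R{\left(c,J \right)} = \sqrt{-4 + J}$
$S{\left(N,B \right)} = 9$ ($S{\left(N,B \right)} = \left(-3\right)^{2} = 9$)
$O = \frac{29}{38} - \frac{i \sqrt{2}}{38}$ ($O = \frac{-29 + \sqrt{-4 + 2}}{-6 - 32} = \frac{-29 + \sqrt{-2}}{-38} = \left(-29 + i \sqrt{2}\right) \left(- \frac{1}{38}\right) = \frac{29}{38} - \frac{i \sqrt{2}}{38} \approx 0.76316 - 0.037216 i$)
$S{\left(\sqrt{-4 + 5},-4 \right)} O = 9 \left(\frac{29}{38} - \frac{i \sqrt{2}}{38}\right) = \frac{261}{38} - \frac{9 i \sqrt{2}}{38}$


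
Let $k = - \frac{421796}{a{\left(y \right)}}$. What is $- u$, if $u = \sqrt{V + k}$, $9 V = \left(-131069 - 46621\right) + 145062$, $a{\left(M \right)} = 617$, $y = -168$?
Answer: $- \frac{2 i \sqrt{3690838470}}{1851} \approx - 65.643 i$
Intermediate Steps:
$V = - \frac{10876}{3}$ ($V = \frac{\left(-131069 - 46621\right) + 145062}{9} = \frac{-177690 + 145062}{9} = \frac{1}{9} \left(-32628\right) = - \frac{10876}{3} \approx -3625.3$)
$k = - \frac{421796}{617} \approx -683.62$
$u = \frac{2 i \sqrt{3690838470}}{1851}$ ($u = \sqrt{- \frac{10876}{3} - \frac{421796}{617}} = \sqrt{- \frac{7975880}{1851}} = \frac{2 i \sqrt{3690838470}}{1851} \approx 65.643 i$)
$- u = - \frac{2 i \sqrt{3690838470}}{1851}$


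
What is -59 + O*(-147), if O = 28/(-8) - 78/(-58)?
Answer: 14953/58 ≈ 257.81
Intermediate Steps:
O = -125/58 (O = 28*(-⅛) - 78*(-1/58) = -7/2 + 39/29 = -125/58 ≈ -2.1552)
-59 + O*(-147) = -59 - 125/58*(-147) = -59 + 18375/58 = 14953/58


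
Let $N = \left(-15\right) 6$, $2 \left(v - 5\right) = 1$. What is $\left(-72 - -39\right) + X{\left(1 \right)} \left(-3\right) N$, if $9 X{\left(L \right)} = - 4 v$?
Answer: $-693$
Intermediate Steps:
$v = \frac{11}{2}$ ($v = 5 + \frac{1}{2} \cdot 1 = 5 + \frac{1}{2} = \frac{11}{2} \approx 5.5$)
$X{\left(L \right)} = - \frac{22}{9}$ ($X{\left(L \right)} = \frac{\left(-4\right) \frac{11}{2}}{9} = \frac{1}{9} \left(-22\right) = - \frac{22}{9}$)
$N = -90$
$\left(-72 - -39\right) + X{\left(1 \right)} \left(-3\right) N = \left(-72 - -39\right) + \left(- \frac{22}{9}\right) \left(-3\right) \left(-90\right) = \left(-72 + 39\right) + \frac{22}{3} \left(-90\right) = -33 - 660 = -693$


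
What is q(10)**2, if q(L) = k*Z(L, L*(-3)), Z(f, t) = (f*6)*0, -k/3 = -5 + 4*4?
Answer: 0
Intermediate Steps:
k = -33 (k = -3*(-5 + 4*4) = -3*(-5 + 16) = -3*11 = -33)
Z(f, t) = 0 (Z(f, t) = (6*f)*0 = 0)
q(L) = 0 (q(L) = -33*0 = 0)
q(10)**2 = 0**2 = 0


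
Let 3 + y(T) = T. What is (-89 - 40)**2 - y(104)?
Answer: 16540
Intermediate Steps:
y(T) = -3 + T
(-89 - 40)**2 - y(104) = (-89 - 40)**2 - (-3 + 104) = (-129)**2 - 1*101 = 16641 - 101 = 16540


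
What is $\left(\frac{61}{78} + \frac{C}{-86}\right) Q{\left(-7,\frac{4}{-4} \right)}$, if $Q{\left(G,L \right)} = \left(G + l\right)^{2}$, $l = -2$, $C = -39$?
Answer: $\frac{55944}{559} \approx 100.08$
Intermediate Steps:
$Q{\left(G,L \right)} = \left(-2 + G\right)^{2}$ ($Q{\left(G,L \right)} = \left(G - 2\right)^{2} = \left(-2 + G\right)^{2}$)
$\left(\frac{61}{78} + \frac{C}{-86}\right) Q{\left(-7,\frac{4}{-4} \right)} = \left(\frac{61}{78} - \frac{39}{-86}\right) \left(-2 - 7\right)^{2} = \left(61 \cdot \frac{1}{78} - - \frac{39}{86}\right) \left(-9\right)^{2} = \left(\frac{61}{78} + \frac{39}{86}\right) 81 = \frac{2072}{1677} \cdot 81 = \frac{55944}{559}$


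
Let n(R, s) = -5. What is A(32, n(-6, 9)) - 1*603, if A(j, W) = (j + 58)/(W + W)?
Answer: -612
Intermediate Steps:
A(j, W) = (58 + j)/(2*W) (A(j, W) = (58 + j)/((2*W)) = (58 + j)*(1/(2*W)) = (58 + j)/(2*W))
A(32, n(-6, 9)) - 1*603 = (1/2)*(58 + 32)/(-5) - 1*603 = (1/2)*(-1/5)*90 - 603 = -9 - 603 = -612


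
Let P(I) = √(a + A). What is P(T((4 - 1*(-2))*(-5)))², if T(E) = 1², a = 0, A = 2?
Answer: 2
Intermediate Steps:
T(E) = 1
P(I) = √2 (P(I) = √(0 + 2) = √2)
P(T((4 - 1*(-2))*(-5)))² = (√2)² = 2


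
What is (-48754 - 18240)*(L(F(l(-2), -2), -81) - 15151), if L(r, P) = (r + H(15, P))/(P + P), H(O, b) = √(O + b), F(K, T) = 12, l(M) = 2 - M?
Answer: 27405838526/27 + 33497*I*√66/81 ≈ 1.015e+9 + 3359.6*I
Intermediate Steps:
L(r, P) = (r + √(15 + P))/(2*P) (L(r, P) = (r + √(15 + P))/(P + P) = (r + √(15 + P))/((2*P)) = (r + √(15 + P))*(1/(2*P)) = (r + √(15 + P))/(2*P))
(-48754 - 18240)*(L(F(l(-2), -2), -81) - 15151) = (-48754 - 18240)*((½)*(12 + √(15 - 81))/(-81) - 15151) = -66994*((½)*(-1/81)*(12 + √(-66)) - 15151) = -66994*((½)*(-1/81)*(12 + I*√66) - 15151) = -66994*((-2/27 - I*√66/162) - 15151) = -66994*(-409079/27 - I*√66/162) = 27405838526/27 + 33497*I*√66/81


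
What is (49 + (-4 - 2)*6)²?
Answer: 169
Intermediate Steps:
(49 + (-4 - 2)*6)² = (49 - 6*6)² = (49 - 36)² = 13² = 169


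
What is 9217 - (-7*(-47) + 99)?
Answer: 8789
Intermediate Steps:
9217 - (-7*(-47) + 99) = 9217 - (329 + 99) = 9217 - 1*428 = 9217 - 428 = 8789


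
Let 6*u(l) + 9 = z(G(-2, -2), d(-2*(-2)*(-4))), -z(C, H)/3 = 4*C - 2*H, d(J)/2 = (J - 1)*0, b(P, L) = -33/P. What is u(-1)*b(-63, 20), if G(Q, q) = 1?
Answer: -11/6 ≈ -1.8333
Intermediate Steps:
d(J) = 0 (d(J) = 2*((J - 1)*0) = 2*((-1 + J)*0) = 2*0 = 0)
z(C, H) = -12*C + 6*H (z(C, H) = -3*(4*C - 2*H) = -3*(-2*H + 4*C) = -12*C + 6*H)
u(l) = -7/2 (u(l) = -3/2 + (-12*1 + 6*0)/6 = -3/2 + (-12 + 0)/6 = -3/2 + (1/6)*(-12) = -3/2 - 2 = -7/2)
u(-1)*b(-63, 20) = -(-231)/(2*(-63)) = -(-231)*(-1)/(2*63) = -7/2*11/21 = -11/6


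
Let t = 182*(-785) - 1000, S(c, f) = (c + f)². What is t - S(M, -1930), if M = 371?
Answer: -2574351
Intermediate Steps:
t = -143870 (t = -142870 - 1000 = -143870)
t - S(M, -1930) = -143870 - (371 - 1930)² = -143870 - 1*(-1559)² = -143870 - 1*2430481 = -143870 - 2430481 = -2574351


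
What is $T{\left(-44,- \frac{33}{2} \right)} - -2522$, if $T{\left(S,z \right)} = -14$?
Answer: $2508$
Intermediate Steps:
$T{\left(-44,- \frac{33}{2} \right)} - -2522 = -14 - -2522 = -14 + 2522 = 2508$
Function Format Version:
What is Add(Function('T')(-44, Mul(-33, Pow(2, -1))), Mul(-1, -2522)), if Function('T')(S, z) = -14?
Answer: 2508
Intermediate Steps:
Add(Function('T')(-44, Mul(-33, Pow(2, -1))), Mul(-1, -2522)) = Add(-14, Mul(-1, -2522)) = Add(-14, 2522) = 2508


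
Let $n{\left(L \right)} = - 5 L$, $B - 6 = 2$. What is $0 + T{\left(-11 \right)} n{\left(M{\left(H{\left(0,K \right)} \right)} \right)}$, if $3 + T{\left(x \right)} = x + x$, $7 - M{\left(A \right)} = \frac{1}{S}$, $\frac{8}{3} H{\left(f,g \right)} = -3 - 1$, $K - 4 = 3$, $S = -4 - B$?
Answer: $\frac{10625}{12} \approx 885.42$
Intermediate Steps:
$B = 8$ ($B = 6 + 2 = 8$)
$S = -12$ ($S = -4 - 8 = -12$)
$K = 7$ ($K = 4 + 3 = 7$)
$H{\left(f,g \right)} = - \frac{3}{2}$ ($H{\left(f,g \right)} = \frac{3 \left(-3 - 1\right)}{8} = \frac{3}{8} \left(-4\right) = - \frac{3}{2}$)
$M{\left(A \right)} = \frac{85}{12}$ ($M{\left(A \right)} = 7 - \frac{1}{-12} = 7 - - \frac{1}{12} = 7 + \frac{1}{12} = \frac{85}{12}$)
$T{\left(x \right)} = -3 + 2 x$ ($T{\left(x \right)} = -3 + \left(x + x\right) = -3 + 2 x$)
$0 + T{\left(-11 \right)} n{\left(M{\left(H{\left(0,K \right)} \right)} \right)} = 0 + \left(-3 + 2 \left(-11\right)\right) \left(\left(-5\right) \frac{85}{12}\right) = 0 + \left(-3 - 22\right) \left(- \frac{425}{12}\right) = 0 - - \frac{10625}{12} = 0 + \frac{10625}{12} = \frac{10625}{12}$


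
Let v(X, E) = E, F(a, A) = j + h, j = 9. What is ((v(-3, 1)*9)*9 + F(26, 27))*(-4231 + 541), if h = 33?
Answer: -453870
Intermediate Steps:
F(a, A) = 42 (F(a, A) = 9 + 33 = 42)
((v(-3, 1)*9)*9 + F(26, 27))*(-4231 + 541) = ((1*9)*9 + 42)*(-4231 + 541) = (9*9 + 42)*(-3690) = (81 + 42)*(-3690) = 123*(-3690) = -453870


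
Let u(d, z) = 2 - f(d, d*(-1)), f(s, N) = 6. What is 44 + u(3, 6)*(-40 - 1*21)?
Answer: 288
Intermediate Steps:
u(d, z) = -4 (u(d, z) = 2 - 1*6 = 2 - 6 = -4)
44 + u(3, 6)*(-40 - 1*21) = 44 - 4*(-40 - 1*21) = 44 - 4*(-40 - 21) = 44 - 4*(-61) = 44 + 244 = 288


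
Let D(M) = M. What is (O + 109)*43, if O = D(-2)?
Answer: 4601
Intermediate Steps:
O = -2
(O + 109)*43 = (-2 + 109)*43 = 107*43 = 4601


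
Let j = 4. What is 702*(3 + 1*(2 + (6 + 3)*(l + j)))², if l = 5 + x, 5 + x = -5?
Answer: 11232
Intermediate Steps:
x = -10 (x = -5 - 5 = -10)
l = -5 (l = 5 - 10 = -5)
702*(3 + 1*(2 + (6 + 3)*(l + j)))² = 702*(3 + 1*(2 + (6 + 3)*(-5 + 4)))² = 702*(3 + 1*(2 + 9*(-1)))² = 702*(3 + 1*(2 - 9))² = 702*(3 + 1*(-7))² = 702*(3 - 7)² = 702*(-4)² = 702*16 = 11232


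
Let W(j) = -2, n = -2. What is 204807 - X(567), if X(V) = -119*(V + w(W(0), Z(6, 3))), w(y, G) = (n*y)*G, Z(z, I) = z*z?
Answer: 289416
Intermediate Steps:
Z(z, I) = z²
w(y, G) = -2*G*y (w(y, G) = (-2*y)*G = -2*G*y)
X(V) = -17136 - 119*V (X(V) = -119*(V - 2*6²*(-2)) = -119*(V - 2*36*(-2)) = -119*(V + 144) = -119*(144 + V) = -17136 - 119*V)
204807 - X(567) = 204807 - (-17136 - 119*567) = 204807 - (-17136 - 67473) = 204807 - 1*(-84609) = 204807 + 84609 = 289416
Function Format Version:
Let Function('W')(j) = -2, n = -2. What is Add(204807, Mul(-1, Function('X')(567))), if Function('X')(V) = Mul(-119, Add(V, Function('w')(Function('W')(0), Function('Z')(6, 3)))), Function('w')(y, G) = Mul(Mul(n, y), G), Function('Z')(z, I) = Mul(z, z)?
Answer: 289416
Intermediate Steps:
Function('Z')(z, I) = Pow(z, 2)
Function('w')(y, G) = Mul(-2, G, y) (Function('w')(y, G) = Mul(Mul(-2, y), G) = Mul(-2, G, y))
Function('X')(V) = Add(-17136, Mul(-119, V)) (Function('X')(V) = Mul(-119, Add(V, Mul(-2, Pow(6, 2), -2))) = Mul(-119, Add(V, Mul(-2, 36, -2))) = Mul(-119, Add(V, 144)) = Mul(-119, Add(144, V)) = Add(-17136, Mul(-119, V)))
Add(204807, Mul(-1, Function('X')(567))) = Add(204807, Mul(-1, Add(-17136, Mul(-119, 567)))) = Add(204807, Mul(-1, Add(-17136, -67473))) = Add(204807, Mul(-1, -84609)) = Add(204807, 84609) = 289416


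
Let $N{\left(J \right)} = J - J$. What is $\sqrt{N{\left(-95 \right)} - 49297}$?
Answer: $i \sqrt{49297} \approx 222.03 i$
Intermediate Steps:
$N{\left(J \right)} = 0$
$\sqrt{N{\left(-95 \right)} - 49297} = \sqrt{0 - 49297} = \sqrt{-49297} = i \sqrt{49297}$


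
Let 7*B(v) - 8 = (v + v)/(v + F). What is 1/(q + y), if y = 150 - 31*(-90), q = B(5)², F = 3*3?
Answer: 2401/7062661 ≈ 0.00033996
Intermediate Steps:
F = 9
B(v) = 8/7 + 2*v/(7*(9 + v)) (B(v) = 8/7 + ((v + v)/(v + 9))/7 = 8/7 + ((2*v)/(9 + v))/7 = 8/7 + (2*v/(9 + v))/7 = 8/7 + 2*v/(7*(9 + v)))
q = 3721/2401 (q = (2*(36 + 5*5)/(7*(9 + 5)))² = ((2/7)*(36 + 25)/14)² = ((2/7)*(1/14)*61)² = (61/49)² = 3721/2401 ≈ 1.5498)
y = 2940 (y = 150 + 2790 = 2940)
1/(q + y) = 1/(3721/2401 + 2940) = 1/(7062661/2401) = 2401/7062661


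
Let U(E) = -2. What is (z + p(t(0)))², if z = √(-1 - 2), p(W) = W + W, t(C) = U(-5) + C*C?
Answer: (4 - I*√3)² ≈ 13.0 - 13.856*I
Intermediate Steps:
t(C) = -2 + C² (t(C) = -2 + C*C = -2 + C²)
p(W) = 2*W
z = I*√3 (z = √(-3) = I*√3 ≈ 1.732*I)
(z + p(t(0)))² = (I*√3 + 2*(-2 + 0²))² = (I*√3 + 2*(-2 + 0))² = (I*√3 + 2*(-2))² = (I*√3 - 4)² = (-4 + I*√3)²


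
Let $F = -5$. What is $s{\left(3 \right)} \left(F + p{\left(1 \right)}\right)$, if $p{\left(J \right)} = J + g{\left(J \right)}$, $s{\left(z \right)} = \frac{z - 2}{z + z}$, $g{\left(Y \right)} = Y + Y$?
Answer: $- \frac{1}{3} \approx -0.33333$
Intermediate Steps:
$g{\left(Y \right)} = 2 Y$
$s{\left(z \right)} = \frac{-2 + z}{2 z}$
$p{\left(J \right)} = 3 J$ ($p{\left(J \right)} = J + 2 J = 3 J$)
$s{\left(3 \right)} \left(F + p{\left(1 \right)}\right) = \frac{-2 + 3}{2 \cdot 3} \left(-5 + 3 \cdot 1\right) = \frac{1}{2} \cdot \frac{1}{3} \cdot 1 \left(-5 + 3\right) = \frac{1}{6} \left(-2\right) = - \frac{1}{3}$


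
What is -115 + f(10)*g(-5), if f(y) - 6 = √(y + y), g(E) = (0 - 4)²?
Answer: -19 + 32*√5 ≈ 52.554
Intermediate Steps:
g(E) = 16 (g(E) = (-4)² = 16)
f(y) = 6 + √2*√y (f(y) = 6 + √(y + y) = 6 + √(2*y) = 6 + √2*√y)
-115 + f(10)*g(-5) = -115 + (6 + √2*√10)*16 = -115 + (6 + 2*√5)*16 = -115 + (96 + 32*√5) = -19 + 32*√5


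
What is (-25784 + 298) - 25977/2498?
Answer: -63690005/2498 ≈ -25496.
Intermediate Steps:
(-25784 + 298) - 25977/2498 = -25486 - 25977*1/2498 = -25486 - 25977/2498 = -63690005/2498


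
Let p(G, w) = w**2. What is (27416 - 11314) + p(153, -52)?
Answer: 18806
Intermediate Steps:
(27416 - 11314) + p(153, -52) = (27416 - 11314) + (-52)**2 = 16102 + 2704 = 18806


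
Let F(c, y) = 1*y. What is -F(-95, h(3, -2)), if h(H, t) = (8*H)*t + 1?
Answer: 47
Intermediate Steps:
h(H, t) = 1 + 8*H*t (h(H, t) = 8*H*t + 1 = 1 + 8*H*t)
F(c, y) = y
-F(-95, h(3, -2)) = -(1 + 8*3*(-2)) = -(1 - 48) = -1*(-47) = 47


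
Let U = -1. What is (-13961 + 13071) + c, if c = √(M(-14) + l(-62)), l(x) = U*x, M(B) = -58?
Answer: -888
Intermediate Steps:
l(x) = -x
c = 2 (c = √(-58 - 1*(-62)) = √(-58 + 62) = √4 = 2)
(-13961 + 13071) + c = (-13961 + 13071) + 2 = -890 + 2 = -888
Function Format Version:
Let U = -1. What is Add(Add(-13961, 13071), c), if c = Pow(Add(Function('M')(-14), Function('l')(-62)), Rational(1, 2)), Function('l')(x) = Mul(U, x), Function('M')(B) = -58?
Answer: -888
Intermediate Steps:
Function('l')(x) = Mul(-1, x)
c = 2 (c = Pow(Add(-58, Mul(-1, -62)), Rational(1, 2)) = Pow(Add(-58, 62), Rational(1, 2)) = Pow(4, Rational(1, 2)) = 2)
Add(Add(-13961, 13071), c) = Add(Add(-13961, 13071), 2) = Add(-890, 2) = -888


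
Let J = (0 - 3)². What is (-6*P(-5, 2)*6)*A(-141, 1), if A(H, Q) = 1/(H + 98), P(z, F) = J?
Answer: 324/43 ≈ 7.5349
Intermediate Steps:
J = 9 (J = (-3)² = 9)
P(z, F) = 9
A(H, Q) = 1/(98 + H)
(-6*P(-5, 2)*6)*A(-141, 1) = (-6*9*6)/(98 - 141) = -54*6/(-43) = -324*(-1/43) = 324/43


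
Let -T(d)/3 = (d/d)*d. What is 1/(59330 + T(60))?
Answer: 1/59150 ≈ 1.6906e-5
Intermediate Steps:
T(d) = -3*d (T(d) = -3*d/d*d = -3*d)
1/(59330 + T(60)) = 1/(59330 - 3*60) = 1/(59330 - 180) = 1/59150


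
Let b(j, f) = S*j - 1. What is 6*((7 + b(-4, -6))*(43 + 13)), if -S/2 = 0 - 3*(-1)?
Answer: 10080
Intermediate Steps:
S = -6 (S = -2*(0 - 3*(-1)) = -2*(0 + 3) = -2*3 = -6)
b(j, f) = -1 - 6*j (b(j, f) = -6*j - 1 = -1 - 6*j)
6*((7 + b(-4, -6))*(43 + 13)) = 6*((7 + (-1 - 6*(-4)))*(43 + 13)) = 6*((7 + (-1 + 24))*56) = 6*((7 + 23)*56) = 6*(30*56) = 6*1680 = 10080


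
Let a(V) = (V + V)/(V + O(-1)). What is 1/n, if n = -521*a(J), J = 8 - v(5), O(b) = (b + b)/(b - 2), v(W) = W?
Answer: -11/9378 ≈ -0.0011730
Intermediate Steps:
O(b) = 2*b/(-2 + b) (O(b) = (2*b)/(-2 + b) = 2*b/(-2 + b))
J = 3 (J = 8 - 1*5 = 8 - 5 = 3)
a(V) = 2*V/(2/3 + V) (a(V) = (V + V)/(V + 2*(-1)/(-2 - 1)) = (2*V)/(V + 2*(-1)/(-3)) = (2*V)/(V + 2*(-1)*(-1/3)) = (2*V)/(V + 2/3) = (2*V)/(2/3 + V) = 2*V/(2/3 + V))
n = -9378/11 (n = -3126*3/(2 + 3*3) = -3126*3/(2 + 9) = -3126*3/11 = -521*18/11 = -9378/11 ≈ -852.54)
1/n = 1/(-9378/11) = -11/9378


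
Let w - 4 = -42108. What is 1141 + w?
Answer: -40963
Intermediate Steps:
w = -42104 (w = 4 - 42108 = -42104)
1141 + w = 1141 - 42104 = -40963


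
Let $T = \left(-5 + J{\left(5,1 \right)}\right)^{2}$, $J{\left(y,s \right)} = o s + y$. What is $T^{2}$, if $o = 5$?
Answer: $625$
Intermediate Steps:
$J{\left(y,s \right)} = y + 5 s$ ($J{\left(y,s \right)} = 5 s + y = y + 5 s$)
$T = 25$ ($T = \left(-5 + \left(5 + 5 \cdot 1\right)\right)^{2} = \left(-5 + \left(5 + 5\right)\right)^{2} = \left(-5 + 10\right)^{2} = 5^{2} = 25$)
$T^{2} = 25^{2} = 625$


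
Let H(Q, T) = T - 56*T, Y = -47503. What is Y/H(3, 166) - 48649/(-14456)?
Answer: 565434369/65991640 ≈ 8.5683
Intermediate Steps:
H(Q, T) = -55*T
Y/H(3, 166) - 48649/(-14456) = -47503/((-55*166)) - 48649/(-14456) = -47503/(-9130) - 48649*(-1/14456) = -47503*(-1/9130) + 48649/14456 = 47503/9130 + 48649/14456 = 565434369/65991640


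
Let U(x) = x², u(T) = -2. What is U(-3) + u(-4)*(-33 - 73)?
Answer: 221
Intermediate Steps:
U(-3) + u(-4)*(-33 - 73) = (-3)² - 2*(-33 - 73) = 9 - 2*(-106) = 9 + 212 = 221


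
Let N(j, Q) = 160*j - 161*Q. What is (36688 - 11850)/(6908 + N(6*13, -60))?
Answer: 12419/14524 ≈ 0.85507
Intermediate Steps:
N(j, Q) = -161*Q + 160*j
(36688 - 11850)/(6908 + N(6*13, -60)) = (36688 - 11850)/(6908 + (-161*(-60) + 160*(6*13))) = 24838/(6908 + (9660 + 160*78)) = 24838/(6908 + (9660 + 12480)) = 24838/(6908 + 22140) = 24838/29048 = 24838*(1/29048) = 12419/14524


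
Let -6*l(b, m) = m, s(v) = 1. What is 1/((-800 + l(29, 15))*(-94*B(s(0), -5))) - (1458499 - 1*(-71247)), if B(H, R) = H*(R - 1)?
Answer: -692378337061/452610 ≈ -1.5297e+6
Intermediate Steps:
l(b, m) = -m/6
B(H, R) = H*(-1 + R)
1/((-800 + l(29, 15))*(-94*B(s(0), -5))) - (1458499 - 1*(-71247)) = 1/((-800 - ⅙*15)*(-94*(-1 - 5))) - (1458499 - 1*(-71247)) = 1/((-800 - 5/2)*(-94*(-6))) - (1458499 + 71247) = 1/(-(-75435)*(-6)) - 1*1529746 = 1/(-1605/2*564) - 1529746 = 1/(-452610) - 1529746 = -1/452610 - 1529746 = -692378337061/452610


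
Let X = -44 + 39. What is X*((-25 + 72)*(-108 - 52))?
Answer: 37600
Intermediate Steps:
X = -5
X*((-25 + 72)*(-108 - 52)) = -5*(-25 + 72)*(-108 - 52) = -235*(-160) = -5*(-7520) = 37600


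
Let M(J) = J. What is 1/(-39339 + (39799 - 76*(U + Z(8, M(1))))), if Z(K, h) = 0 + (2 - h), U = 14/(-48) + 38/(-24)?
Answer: 2/1053 ≈ 0.0018993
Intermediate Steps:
U = -15/8 (U = 14*(-1/48) + 38*(-1/24) = -7/24 - 19/12 = -15/8 ≈ -1.8750)
Z(K, h) = 2 - h
1/(-39339 + (39799 - 76*(U + Z(8, M(1))))) = 1/(-39339 + (39799 - 76*(-15/8 + (2 - 1*1)))) = 1/(-39339 + (39799 - 76*(-15/8 + (2 - 1)))) = 1/(-39339 + (39799 - 76*(-15/8 + 1))) = 1/(-39339 + (39799 - 76*(-7/8))) = 1/(-39339 + (39799 + 133/2)) = 1/(-39339 + 79731/2) = 1/(1053/2) = 2/1053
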